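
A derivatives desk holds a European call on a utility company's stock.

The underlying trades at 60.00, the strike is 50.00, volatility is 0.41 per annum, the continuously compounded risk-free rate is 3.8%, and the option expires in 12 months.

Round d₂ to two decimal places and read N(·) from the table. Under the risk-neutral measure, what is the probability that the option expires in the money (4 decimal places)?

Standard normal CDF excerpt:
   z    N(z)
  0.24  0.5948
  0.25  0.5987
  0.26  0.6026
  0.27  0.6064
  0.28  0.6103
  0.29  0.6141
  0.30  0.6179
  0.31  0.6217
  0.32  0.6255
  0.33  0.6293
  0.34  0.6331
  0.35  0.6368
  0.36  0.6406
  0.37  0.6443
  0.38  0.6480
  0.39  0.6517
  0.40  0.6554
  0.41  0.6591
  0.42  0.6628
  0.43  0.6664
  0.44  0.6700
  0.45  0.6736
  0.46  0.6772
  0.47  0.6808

0.6293

T = 1;  σ√T = 0.4100
d₁ = [ln(60/50) + (0.038 + 0.41²/2)·1] / 0.4100 = [0.1823 + 0.1220] / 0.4100 = 0.7424 ⇒ 0.74
d₂ = d₁ − σ√T = 0.7424 − 0.4100 = 0.3324 ⇒ 0.33
Risk-neutral Pr[S_T > K] = N(d₂) = N(0.33) = 0.6293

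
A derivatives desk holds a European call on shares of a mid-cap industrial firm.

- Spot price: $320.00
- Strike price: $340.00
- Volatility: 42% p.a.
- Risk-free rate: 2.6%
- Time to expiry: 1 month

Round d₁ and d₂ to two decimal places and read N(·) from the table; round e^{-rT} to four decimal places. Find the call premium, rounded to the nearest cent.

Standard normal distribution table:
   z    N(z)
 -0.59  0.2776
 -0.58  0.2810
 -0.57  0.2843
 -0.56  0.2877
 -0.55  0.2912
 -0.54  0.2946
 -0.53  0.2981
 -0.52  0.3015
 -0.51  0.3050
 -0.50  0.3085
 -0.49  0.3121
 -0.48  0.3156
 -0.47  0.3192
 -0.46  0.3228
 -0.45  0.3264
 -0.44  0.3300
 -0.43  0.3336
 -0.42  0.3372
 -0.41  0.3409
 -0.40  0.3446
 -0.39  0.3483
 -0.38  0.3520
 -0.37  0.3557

T = 0.08333;  σ√T = 0.1212
ln(S/K) + (r + σ²/2)T = ln(320/340) + (0.026 + 0.42²/2)·0.08333 = -0.0606 + 0.0095 = -0.0511
d₁ = -0.0511 / 0.1212 = -0.4215 ⇒ -0.42
d₂ = d₁ − σ√T = -0.4215 − 0.1212 = -0.5428 ⇒ -0.54
exp(−rT) = exp(−0.026·0.08333) = 0.9978
C = 320·N(-0.42) − 340·0.9978·N(-0.54) = 320·0.3372 − 340·0.9978·0.2946 = 107.9040 − 99.9436 = 7.9604

$7.96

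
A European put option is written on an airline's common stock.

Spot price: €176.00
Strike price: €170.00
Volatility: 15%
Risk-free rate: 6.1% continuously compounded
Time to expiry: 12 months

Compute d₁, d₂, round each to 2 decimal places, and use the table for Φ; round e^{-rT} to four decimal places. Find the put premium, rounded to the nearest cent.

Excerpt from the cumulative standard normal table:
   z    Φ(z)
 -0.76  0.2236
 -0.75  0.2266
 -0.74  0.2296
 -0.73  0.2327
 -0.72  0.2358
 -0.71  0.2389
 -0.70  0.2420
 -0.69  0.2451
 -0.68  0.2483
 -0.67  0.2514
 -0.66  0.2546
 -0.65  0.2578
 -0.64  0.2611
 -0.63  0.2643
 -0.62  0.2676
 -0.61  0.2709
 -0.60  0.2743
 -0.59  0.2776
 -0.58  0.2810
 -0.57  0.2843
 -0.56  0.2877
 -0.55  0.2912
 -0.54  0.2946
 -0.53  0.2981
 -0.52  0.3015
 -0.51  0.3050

σ√T = 0.15·√1 = 0.1500
d₁ = [ln(176/170) + (0.061 + ½·0.15²)·1] / (σ√T) = (0.0347 + 0.0722) / 0.1500 = 0.7129 ≈ 0.71
d₂ = 0.7129 − 0.1500 = 0.5629 ≈ 0.56
exp(−rT) = exp(−0.061·1) = 0.9408
N(−d₂) = N(-0.56) = 0.2877;  N(−d₁) = N(-0.71) = 0.2389
P = 170·0.9408·0.2877 − 176·0.2389 = 46.0136 − 42.0464 = 3.9672

€3.97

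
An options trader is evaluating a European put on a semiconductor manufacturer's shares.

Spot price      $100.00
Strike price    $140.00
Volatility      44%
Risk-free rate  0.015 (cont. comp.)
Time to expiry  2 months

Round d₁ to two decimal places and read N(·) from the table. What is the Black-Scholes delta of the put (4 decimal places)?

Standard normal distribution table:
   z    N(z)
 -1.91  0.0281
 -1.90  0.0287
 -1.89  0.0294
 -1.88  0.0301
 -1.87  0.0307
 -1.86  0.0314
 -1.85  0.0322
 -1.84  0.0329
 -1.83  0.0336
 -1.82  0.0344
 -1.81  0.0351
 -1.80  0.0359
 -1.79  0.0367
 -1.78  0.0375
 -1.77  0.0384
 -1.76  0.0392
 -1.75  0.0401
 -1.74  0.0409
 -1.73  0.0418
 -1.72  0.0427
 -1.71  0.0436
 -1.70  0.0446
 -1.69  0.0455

σ√T = 0.44 × 0.4082 = 0.1796
ln(S/K) + (r + σ²/2)T = ln(100/140) + (0.015 + 0.44²/2)·0.1667 = -0.3365 + 0.0186 = -0.3178
d₁ = -0.3178 / 0.1796 = -1.7694 which rounds to -1.77
N(d₁) = N(-1.77) = 0.0384
Δ_put = N(d₁) − 1 = 0.0384 − 1 = -0.9616

-0.9616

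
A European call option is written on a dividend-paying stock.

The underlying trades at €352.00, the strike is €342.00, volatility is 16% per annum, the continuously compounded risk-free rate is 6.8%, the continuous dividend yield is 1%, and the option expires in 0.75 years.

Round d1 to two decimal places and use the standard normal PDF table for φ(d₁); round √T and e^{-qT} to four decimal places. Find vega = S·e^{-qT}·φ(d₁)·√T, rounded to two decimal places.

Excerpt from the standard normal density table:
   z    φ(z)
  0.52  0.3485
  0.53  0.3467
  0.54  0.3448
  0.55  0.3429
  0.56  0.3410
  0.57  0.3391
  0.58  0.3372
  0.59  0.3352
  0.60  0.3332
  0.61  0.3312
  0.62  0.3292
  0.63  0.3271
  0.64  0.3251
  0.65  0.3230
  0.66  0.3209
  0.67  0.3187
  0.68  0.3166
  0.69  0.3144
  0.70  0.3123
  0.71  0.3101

σ√T = 0.16 × 0.8660 = 0.1386
d₁ = [ln(352/342) + (0.068 − 0.01 + ½·0.16²)·0.75] / (σ√T) = (0.0288 + 0.0531) / 0.1386 = 0.5912 ⇒ 0.59
√T = √0.75 = 0.8660
φ(d₁) = φ(0.59) = 0.3352
exp(−qT) = exp(−0.01·0.75) = 0.9925
vega = S·exp(−qT)·φ(d₁)·√T = 352·0.9925·0.3352·0.8660 = 101.4133

101.41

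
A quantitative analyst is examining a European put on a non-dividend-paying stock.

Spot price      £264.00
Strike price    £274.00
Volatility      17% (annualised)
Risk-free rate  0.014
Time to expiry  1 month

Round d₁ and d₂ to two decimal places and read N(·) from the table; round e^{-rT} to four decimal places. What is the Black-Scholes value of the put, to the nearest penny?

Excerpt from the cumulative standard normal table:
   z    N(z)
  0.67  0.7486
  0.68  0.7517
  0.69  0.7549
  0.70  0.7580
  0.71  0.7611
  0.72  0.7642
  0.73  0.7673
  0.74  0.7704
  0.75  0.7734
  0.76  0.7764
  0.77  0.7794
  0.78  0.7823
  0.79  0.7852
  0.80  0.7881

T = 0.08333;  σ√T = 0.0491
d₁ = [ln(264/274) + (0.014 + 0.17²/2)·0.08333] / 0.0491 = [-0.0372 + 0.0024] / 0.0491 = -0.7093 ≈ -0.71
d₂ = d₁ − σ√T = -0.7093 − 0.0491 = -0.7584 ≈ -0.76
exp(−rT) = exp(−0.014·0.08333) = 0.9988
P = 274·0.9988·N(0.76) − 264·N(0.71) = 274·0.9988·0.7764 − 264·0.7611 = 212.4783 − 200.9304 = 11.5479

£11.55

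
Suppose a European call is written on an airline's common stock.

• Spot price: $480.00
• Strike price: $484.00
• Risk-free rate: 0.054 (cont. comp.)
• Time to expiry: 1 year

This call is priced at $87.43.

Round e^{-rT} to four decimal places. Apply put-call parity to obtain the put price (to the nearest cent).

$65.97

exp(−rT) = exp(−0.054·1) = 0.9474
Put-call parity: C − P = S − K·e^(−rT) = 480 − 484·0.9474 = 480 − 458.5416 = 21.4584
P = C − (C − P) = 87.43 − (21.4584) = 65.9716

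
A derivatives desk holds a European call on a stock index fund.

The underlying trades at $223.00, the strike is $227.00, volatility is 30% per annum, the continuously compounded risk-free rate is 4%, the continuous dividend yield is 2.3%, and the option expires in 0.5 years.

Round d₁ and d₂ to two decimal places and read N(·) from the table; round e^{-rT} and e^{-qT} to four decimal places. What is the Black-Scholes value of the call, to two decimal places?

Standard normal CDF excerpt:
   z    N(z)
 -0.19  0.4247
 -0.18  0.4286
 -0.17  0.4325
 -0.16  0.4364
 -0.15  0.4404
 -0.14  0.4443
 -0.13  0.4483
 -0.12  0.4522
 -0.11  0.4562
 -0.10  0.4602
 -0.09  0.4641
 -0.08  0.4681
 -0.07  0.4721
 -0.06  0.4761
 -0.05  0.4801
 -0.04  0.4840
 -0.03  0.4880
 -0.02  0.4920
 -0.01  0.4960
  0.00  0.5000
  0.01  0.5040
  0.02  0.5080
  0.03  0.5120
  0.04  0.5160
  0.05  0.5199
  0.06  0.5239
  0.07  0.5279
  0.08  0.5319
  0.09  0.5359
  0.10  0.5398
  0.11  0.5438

$17.51

T = 0.5;  σ√T = 0.2121
d₁ = [ln(223/227) + (0.04 − 0.023 + ½·0.3²)·0.5] / (σ√T) = (-0.0178 + 0.0310) / 0.2121 = 0.0623 ≈ 0.06
d₂ = 0.0623 − 0.2121 = -0.1498 ≈ -0.15
e^(−qT) = e^(−0.023·0.5) = 0.9886;  e^(−rT) = e^(−0.04·0.5) = 0.9802
C = 223·0.9886·N(0.06) − 227·0.9802·N(-0.15) = 223·0.9886·0.5239 − 227·0.9802·0.4404 = 115.4978 − 97.9914 = 17.5065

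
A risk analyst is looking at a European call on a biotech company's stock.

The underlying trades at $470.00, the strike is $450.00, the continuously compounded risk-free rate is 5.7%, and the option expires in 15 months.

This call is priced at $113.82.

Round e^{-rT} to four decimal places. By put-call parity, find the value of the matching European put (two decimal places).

exp(−rT) = exp(−0.057·1.25) = 0.9312
Put-call parity: C − P = S − K·e^(−rT) = 470 − 450·0.9312 = 470 − 419.0400 = 50.9600
P = C − (C − P) = 113.82 − (50.9600) = 62.8600

$62.86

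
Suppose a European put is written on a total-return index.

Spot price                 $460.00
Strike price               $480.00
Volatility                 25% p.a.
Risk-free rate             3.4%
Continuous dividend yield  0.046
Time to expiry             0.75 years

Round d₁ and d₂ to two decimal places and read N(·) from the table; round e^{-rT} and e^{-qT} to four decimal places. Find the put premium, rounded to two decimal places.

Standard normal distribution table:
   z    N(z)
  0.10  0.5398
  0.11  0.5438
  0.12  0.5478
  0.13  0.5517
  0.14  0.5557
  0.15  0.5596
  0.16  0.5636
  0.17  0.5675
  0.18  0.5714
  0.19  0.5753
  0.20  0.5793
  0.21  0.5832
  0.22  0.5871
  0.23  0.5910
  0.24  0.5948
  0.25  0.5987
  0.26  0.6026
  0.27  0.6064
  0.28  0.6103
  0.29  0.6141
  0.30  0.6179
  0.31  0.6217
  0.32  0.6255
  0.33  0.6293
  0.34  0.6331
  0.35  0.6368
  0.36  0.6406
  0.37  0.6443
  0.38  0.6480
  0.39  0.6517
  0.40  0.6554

$52.78

σ√T = 0.25·√0.75 = 0.2165
d₁ = [ln(460/480) + (0.034 − 0.046 + 0.25²/2)·0.75] / 0.2165 = [-0.0426 + 0.0144] / 0.2165 = -0.1299 ⇒ -0.13
d₂ = d₁ − σ√T = -0.1299 − 0.2165 = -0.3464 ⇒ -0.35
exp(−qT) = exp(−0.046·0.75) = 0.9661;  exp(−rT) = exp(−0.034·0.75) = 0.9748
N(−d₂) = N(0.35) = 0.6368;  N(−d₁) = N(0.13) = 0.5517
P = 480·0.9748·0.6368 − 460·0.9661·0.5517 = 297.9613 − 245.1788 = 52.7825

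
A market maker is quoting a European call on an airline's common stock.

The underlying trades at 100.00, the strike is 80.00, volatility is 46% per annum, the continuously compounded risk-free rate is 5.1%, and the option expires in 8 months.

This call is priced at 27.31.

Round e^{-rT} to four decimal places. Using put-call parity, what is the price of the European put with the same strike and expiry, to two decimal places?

e^(−rT) = e^(−0.051·0.6667) = 0.9666
Put-call parity: C − P = S − K·e^(−rT) = 100 − 80·0.9666 = 100 − 77.3280 = 22.6720
P = C − (C − P) = 27.31 − (22.6720) = 4.6380

4.64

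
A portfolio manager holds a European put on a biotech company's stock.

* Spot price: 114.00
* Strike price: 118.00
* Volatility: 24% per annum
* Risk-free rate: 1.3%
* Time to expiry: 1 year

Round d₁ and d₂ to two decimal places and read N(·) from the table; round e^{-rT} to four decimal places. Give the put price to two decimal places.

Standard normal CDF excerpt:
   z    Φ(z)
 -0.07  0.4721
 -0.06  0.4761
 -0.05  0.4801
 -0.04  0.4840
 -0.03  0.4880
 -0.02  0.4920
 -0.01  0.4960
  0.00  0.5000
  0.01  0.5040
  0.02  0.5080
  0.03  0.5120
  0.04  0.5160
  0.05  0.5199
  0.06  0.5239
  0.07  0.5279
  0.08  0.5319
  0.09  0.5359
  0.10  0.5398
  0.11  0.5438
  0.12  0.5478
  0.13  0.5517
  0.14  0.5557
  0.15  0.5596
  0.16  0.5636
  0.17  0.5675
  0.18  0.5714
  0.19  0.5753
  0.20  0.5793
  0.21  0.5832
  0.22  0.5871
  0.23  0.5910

T = 1;  σ√T = 0.2400
d₁ = [ln(114/118) + (0.013 + 0.24²/2)·1] / 0.2400 = [-0.0345 + 0.0418] / 0.2400 = 0.0305 which rounds to 0.03
d₂ = d₁ − σ√T = 0.0305 − 0.2400 = -0.2095 which rounds to -0.21
e^(−rT) = e^(−0.013·1) = 0.9871
N(−d₂) = N(0.21) = 0.5832;  N(−d₁) = N(-0.03) = 0.4880
P = 118·0.9871·0.5832 − 114·0.4880 = 67.9299 − 55.6320 = 12.2979

12.30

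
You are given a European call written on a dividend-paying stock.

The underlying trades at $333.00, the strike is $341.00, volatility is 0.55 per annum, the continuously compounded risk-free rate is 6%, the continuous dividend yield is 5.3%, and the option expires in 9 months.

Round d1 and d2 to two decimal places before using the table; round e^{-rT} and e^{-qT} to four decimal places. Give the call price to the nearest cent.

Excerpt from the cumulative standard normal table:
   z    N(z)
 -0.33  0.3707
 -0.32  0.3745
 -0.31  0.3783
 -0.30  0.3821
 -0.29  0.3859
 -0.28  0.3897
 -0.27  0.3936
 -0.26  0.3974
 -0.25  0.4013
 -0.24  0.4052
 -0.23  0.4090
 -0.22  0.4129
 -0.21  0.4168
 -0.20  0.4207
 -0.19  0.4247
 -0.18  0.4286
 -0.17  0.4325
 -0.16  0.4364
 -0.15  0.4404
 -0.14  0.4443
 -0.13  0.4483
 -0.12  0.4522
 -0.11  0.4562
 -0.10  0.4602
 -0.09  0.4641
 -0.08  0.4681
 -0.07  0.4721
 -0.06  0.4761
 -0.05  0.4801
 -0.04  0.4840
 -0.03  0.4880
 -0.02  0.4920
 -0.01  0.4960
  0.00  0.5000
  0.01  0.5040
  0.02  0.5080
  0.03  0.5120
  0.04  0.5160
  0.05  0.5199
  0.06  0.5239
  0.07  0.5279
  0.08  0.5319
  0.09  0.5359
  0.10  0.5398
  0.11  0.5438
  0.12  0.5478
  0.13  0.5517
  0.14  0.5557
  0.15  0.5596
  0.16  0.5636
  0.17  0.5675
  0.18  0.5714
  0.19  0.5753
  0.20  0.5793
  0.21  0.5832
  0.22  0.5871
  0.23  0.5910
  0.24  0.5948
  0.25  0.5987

$58.34

σ√T = 0.55 × 0.8660 = 0.4763
ln(S/K) + (r − q + σ²/2)T = ln(333/341) + (0.06 − 0.053 + 0.55²/2)·0.75 = -0.0237 + 0.1187 = 0.0949
d₁ = 0.0949 / 0.4763 = 0.1993 ≈ 0.20
d₂ = d₁ − σ√T = 0.1993 − 0.4763 = -0.2770 ≈ -0.28
exp(−qT) = exp(−0.053·0.75) = 0.9610;  exp(−rT) = exp(−0.06·0.75) = 0.9560
C = 333·0.9610·N(0.20) − 341·0.9560·N(-0.28) = 333·0.9610·0.5793 − 341·0.9560·0.3897 = 185.3835 − 127.0406 = 58.3429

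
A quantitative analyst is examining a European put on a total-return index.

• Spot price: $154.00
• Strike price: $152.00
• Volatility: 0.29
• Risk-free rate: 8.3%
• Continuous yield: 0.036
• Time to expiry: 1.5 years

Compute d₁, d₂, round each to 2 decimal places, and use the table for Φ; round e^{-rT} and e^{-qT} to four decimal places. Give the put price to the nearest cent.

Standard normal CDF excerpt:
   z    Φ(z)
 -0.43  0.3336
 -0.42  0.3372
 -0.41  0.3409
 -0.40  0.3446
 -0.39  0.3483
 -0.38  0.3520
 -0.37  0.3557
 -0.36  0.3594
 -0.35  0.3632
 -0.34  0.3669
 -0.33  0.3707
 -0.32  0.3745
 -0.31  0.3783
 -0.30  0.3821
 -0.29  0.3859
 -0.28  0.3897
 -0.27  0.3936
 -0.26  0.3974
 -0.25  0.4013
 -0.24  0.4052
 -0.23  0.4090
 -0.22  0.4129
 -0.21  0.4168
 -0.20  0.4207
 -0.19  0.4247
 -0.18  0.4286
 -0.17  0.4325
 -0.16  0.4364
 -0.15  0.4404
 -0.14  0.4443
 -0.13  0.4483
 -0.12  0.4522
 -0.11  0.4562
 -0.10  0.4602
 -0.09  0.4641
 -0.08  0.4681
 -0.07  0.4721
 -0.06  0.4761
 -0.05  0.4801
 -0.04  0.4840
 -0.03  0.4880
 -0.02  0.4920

$14.16

σ√T = 0.29 × 1.2247 = 0.3552
d₁ = [ln(154/152) + (0.083 − 0.036 + ½·0.29²)·1.5] / (σ√T) = (0.0131 + 0.1336) / 0.3552 = 0.4129 which rounds to 0.41
d₂ = 0.4129 − 0.3552 = 0.0577 which rounds to 0.06
e^(−qT) = e^(−0.036·1.5) = 0.9474;  e^(−rT) = e^(−0.083·1.5) = 0.8829
P = 152·0.8829·N(-0.06) − 154·0.9474·N(-0.41) = 152·0.8829·0.4761 − 154·0.9474·0.3409 = 63.8930 − 49.7372 = 14.1558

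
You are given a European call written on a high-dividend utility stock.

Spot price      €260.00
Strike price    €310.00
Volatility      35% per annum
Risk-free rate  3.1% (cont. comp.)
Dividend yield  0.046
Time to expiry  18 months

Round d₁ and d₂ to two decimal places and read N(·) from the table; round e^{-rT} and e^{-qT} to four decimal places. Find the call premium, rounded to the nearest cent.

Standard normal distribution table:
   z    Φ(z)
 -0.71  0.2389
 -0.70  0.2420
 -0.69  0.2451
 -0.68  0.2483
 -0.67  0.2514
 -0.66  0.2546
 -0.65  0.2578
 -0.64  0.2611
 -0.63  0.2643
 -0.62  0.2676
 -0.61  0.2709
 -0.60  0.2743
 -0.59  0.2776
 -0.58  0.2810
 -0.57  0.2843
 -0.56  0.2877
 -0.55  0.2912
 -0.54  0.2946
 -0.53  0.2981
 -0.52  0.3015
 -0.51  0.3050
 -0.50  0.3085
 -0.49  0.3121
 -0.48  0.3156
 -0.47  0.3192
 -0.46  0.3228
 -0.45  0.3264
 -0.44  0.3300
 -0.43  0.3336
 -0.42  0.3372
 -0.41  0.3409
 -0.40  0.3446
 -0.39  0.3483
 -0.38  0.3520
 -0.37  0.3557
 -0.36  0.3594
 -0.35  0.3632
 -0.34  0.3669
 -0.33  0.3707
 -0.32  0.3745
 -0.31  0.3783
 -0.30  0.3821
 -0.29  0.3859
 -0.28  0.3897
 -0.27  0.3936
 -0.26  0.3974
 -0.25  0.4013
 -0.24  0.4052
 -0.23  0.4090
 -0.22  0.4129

€23.90

σ√T = 0.35·√1.5 = 0.4287
d₁ = [ln(260/310) + (0.031 − 0.046 + ½·0.35²)·1.5] / (σ√T) = (-0.1759 + 0.0694) / 0.4287 = -0.2485 ⇒ -0.25
d₂ = -0.2485 − 0.4287 = -0.6771 ⇒ -0.68
e^(−qT) = e^(−0.046·1.5) = 0.9333;  e^(−rT) = e^(−0.031·1.5) = 0.9546
C = 260·0.9333·N(-0.25) − 310·0.9546·N(-0.68) = 260·0.9333·0.4013 − 310·0.9546·0.2483 = 97.3787 − 73.4784 = 23.9002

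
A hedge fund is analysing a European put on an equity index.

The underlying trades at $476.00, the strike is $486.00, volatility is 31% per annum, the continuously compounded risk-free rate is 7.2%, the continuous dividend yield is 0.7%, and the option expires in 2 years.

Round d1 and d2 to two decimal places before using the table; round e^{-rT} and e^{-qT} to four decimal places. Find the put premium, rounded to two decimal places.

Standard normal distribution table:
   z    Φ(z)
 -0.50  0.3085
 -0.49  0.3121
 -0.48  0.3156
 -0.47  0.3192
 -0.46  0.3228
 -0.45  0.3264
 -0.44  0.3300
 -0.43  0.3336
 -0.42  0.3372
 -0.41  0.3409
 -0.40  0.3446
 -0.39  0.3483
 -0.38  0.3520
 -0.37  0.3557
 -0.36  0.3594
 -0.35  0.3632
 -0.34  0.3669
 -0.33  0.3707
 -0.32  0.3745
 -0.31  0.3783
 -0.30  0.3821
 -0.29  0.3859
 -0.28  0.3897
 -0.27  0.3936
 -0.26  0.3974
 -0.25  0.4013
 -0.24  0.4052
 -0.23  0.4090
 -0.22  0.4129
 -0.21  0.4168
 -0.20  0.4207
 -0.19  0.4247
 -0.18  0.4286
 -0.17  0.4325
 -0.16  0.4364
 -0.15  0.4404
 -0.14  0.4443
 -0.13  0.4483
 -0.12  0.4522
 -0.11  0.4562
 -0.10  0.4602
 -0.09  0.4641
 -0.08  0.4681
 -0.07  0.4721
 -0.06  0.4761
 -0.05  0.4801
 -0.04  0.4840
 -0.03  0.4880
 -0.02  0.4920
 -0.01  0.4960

$55.54

σ√T = 0.31 × 1.4142 = 0.4384
d₁ = [ln(476/486) + (0.072 − 0.007 + 0.31²/2)·2] / 0.4384 = [-0.0208 + 0.2261] / 0.4384 = 0.4683 ≈ 0.47
d₂ = d₁ − σ√T = 0.4683 − 0.4384 = 0.0299 ≈ 0.03
exp(−qT) = exp(−0.007·2) = 0.9861;  exp(−rT) = exp(−0.072·2) = 0.8659
N(−d₂) = N(-0.03) = 0.4880;  N(−d₁) = N(-0.47) = 0.3192
P = 486·0.8659·0.4880 − 476·0.9861·0.3192 = 205.3638 − 149.8272 = 55.5365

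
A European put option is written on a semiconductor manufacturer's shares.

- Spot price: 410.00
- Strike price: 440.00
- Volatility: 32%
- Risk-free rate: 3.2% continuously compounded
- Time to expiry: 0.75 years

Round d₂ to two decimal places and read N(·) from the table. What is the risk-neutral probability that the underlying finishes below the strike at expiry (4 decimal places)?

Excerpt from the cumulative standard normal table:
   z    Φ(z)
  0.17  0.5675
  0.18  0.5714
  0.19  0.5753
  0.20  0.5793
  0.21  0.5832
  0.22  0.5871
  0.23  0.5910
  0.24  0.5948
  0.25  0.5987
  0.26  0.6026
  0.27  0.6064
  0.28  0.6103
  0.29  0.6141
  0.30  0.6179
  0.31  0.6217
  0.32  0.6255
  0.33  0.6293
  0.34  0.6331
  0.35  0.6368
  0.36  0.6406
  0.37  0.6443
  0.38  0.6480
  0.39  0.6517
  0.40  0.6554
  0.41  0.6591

σ√T = 0.32 × 0.8660 = 0.2771
d₁ = [ln(410/440) + (0.032 + 0.32²/2)·0.75] / 0.2771 = [-0.0706 + 0.0624] / 0.2771 = -0.0297 which rounds to -0.03
d₂ = d₁ − σ√T = -0.0297 − 0.2771 = -0.3068 which rounds to -0.31
Risk-neutral Pr[S_T < K] = N(−d₂) = N(0.31) = 0.6217

0.6217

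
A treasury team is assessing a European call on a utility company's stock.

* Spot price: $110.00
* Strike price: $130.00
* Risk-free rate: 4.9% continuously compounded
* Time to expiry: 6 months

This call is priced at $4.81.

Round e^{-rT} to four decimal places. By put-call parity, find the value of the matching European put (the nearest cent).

$21.66

exp(−rT) = exp(−0.049·0.5) = 0.9758
Put-call parity: C − P = S − K·e^(−rT) = 110 − 130·0.9758 = 110 − 126.8540 = -16.8540
P = C − (C − P) = 4.81 − (-16.8540) = 21.6640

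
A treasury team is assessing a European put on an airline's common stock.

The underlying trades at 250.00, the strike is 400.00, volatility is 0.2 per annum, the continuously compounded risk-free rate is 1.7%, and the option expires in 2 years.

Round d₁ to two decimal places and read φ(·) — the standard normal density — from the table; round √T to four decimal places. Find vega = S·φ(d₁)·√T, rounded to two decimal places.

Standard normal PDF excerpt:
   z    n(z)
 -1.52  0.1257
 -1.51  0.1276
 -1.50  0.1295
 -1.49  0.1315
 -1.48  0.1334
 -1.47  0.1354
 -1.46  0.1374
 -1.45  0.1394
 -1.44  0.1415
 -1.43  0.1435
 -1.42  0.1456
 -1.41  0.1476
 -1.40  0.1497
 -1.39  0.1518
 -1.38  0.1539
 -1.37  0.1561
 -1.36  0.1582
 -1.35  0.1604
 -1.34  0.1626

52.93

σ√T = 0.2 × 1.4142 = 0.2828
ln(S/K) + (r + σ²/2)T = ln(250/400) + (0.017 + 0.2²/2)·2 = -0.4700 + 0.0740 = -0.3960
d₁ = -0.3960 / 0.2828 = -1.4001 ≈ -1.40
√T = √2 = 1.4142
φ(d₁) = φ(-1.40) = 0.1497
vega = S·φ(d₁)·√T = 250·0.1497·1.4142 = 52.9264
(Vega is the same for a European call and put with the same parameters.)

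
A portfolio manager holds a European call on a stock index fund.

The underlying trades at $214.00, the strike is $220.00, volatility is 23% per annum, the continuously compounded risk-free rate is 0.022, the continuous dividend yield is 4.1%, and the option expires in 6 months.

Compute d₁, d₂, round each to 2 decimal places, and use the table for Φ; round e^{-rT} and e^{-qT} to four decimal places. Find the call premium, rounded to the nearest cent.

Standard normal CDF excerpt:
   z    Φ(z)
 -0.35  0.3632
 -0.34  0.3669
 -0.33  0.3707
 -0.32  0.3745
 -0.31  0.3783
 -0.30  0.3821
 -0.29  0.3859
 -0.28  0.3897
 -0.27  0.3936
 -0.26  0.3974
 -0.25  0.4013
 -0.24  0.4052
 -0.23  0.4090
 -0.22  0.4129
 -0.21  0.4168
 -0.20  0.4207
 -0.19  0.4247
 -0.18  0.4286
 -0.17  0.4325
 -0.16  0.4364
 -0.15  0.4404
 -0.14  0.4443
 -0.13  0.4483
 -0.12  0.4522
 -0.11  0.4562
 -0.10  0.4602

σ√T = 0.23 × 0.7071 = 0.1626
d₁ = [ln(214/220) + (0.022 − 0.041 + 0.23²/2)·0.5] / 0.1626 = [-0.0277 + 0.0037] / 0.1626 = -0.1471 → -0.15
d₂ = d₁ − σ√T = -0.1471 − 0.1626 = -0.3098 → -0.31
exp(−qT) = exp(−0.041·0.5) = 0.9797;  exp(−rT) = exp(−0.022·0.5) = 0.9891
N(d₁) = N(-0.15) = 0.4404;  N(d₂) = N(-0.31) = 0.3783
C = 214·0.9797·0.4404 − 220·0.9891·0.3783 = 92.3324 − 82.3188 = 10.0136

$10.01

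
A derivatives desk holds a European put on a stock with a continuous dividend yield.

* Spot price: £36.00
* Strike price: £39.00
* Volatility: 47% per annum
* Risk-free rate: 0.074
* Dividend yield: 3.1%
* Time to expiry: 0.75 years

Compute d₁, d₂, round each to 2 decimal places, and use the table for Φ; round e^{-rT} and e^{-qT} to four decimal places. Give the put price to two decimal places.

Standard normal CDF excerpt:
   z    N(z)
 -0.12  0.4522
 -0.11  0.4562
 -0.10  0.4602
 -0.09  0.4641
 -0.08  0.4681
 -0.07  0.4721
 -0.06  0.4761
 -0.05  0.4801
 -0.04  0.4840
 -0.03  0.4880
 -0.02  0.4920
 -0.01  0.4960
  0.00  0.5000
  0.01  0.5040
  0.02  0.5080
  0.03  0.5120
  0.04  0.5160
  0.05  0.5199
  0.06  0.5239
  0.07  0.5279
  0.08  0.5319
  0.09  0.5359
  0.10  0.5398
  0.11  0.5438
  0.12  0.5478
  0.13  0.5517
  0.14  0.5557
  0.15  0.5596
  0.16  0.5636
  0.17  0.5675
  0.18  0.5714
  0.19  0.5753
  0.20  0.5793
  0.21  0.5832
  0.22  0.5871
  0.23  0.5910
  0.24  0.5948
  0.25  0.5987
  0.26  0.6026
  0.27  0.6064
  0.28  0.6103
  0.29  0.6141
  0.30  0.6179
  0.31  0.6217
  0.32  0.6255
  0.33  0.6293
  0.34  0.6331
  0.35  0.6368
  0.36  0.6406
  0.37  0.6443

£6.75

T = 0.75;  σ√T = 0.4070
d₁ = [ln(36/39) + (0.074 − 0.031 + ½·0.47²)·0.75] / (σ√T) = (-0.0800 + 0.1151) / 0.4070 = 0.0861 ≈ 0.09
d₂ = 0.0861 − 0.4070 = -0.3209 ≈ -0.32
e^(−qT) = e^(−0.031·0.75) = 0.9770;  e^(−rT) = e^(−0.074·0.75) = 0.9460
N(−d₂) = N(0.32) = 0.6255;  N(−d₁) = N(-0.09) = 0.4641
P = 39·0.9460·0.6255 − 36·0.9770·0.4641 = 23.0772 − 16.3233 = 6.7539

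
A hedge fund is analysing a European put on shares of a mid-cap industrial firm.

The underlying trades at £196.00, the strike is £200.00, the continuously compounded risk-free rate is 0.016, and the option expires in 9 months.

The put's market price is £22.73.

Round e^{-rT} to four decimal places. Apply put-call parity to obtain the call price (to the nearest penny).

exp(−rT) = exp(−0.016·0.75) = 0.9881
Put-call parity: C − P = S − K·e^(−rT) = 196 − 200·0.9881 = 196 − 197.6200 = -1.6200
C = P + (C − P) = 22.73 + (-1.6200) = 21.1100

£21.11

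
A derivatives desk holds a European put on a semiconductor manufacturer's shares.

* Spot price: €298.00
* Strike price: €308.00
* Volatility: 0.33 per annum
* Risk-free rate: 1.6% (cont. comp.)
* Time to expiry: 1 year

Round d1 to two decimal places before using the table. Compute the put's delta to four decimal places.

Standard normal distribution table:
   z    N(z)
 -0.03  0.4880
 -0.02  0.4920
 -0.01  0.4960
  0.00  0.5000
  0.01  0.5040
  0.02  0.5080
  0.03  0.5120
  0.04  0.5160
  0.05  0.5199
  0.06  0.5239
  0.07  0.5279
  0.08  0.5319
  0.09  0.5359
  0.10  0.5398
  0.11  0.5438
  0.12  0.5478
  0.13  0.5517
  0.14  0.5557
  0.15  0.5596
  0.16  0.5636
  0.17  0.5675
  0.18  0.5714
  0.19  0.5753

-0.4562

T = 1;  σ√T = 0.3300
d₁ = [ln(298/308) + (0.016 + 0.33²/2)·1] / 0.3300 = [-0.0330 + 0.0705] / 0.3300 = 0.1135 → 0.11
N(d₁) = N(0.11) = 0.5438
Δ_put = N(d₁) − 1 = 0.5438 − 1 = -0.4562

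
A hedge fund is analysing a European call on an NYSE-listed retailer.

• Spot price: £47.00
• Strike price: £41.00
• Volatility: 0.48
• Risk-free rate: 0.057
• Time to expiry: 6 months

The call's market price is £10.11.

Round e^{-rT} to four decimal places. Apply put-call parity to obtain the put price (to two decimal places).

exp(−rT) = exp(−0.057·0.5) = 0.9719
Put-call parity: C − P = S − K·e^(−rT) = 47 − 41·0.9719 = 47 − 39.8479 = 7.1521
P = C − (C − P) = 10.11 − (7.1521) = 2.9579

£2.96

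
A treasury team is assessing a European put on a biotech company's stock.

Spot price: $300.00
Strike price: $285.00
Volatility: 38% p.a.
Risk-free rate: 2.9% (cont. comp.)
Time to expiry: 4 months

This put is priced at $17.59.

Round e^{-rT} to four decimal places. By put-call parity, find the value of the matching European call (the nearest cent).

exp(−rT) = exp(−0.029·0.3333) = 0.9904
Put-call parity: C − P = S − K·e^(−rT) = 300 − 285·0.9904 = 300 − 282.2640 = 17.7360
C = P + (C − P) = 17.59 + (17.7360) = 35.3260

$35.33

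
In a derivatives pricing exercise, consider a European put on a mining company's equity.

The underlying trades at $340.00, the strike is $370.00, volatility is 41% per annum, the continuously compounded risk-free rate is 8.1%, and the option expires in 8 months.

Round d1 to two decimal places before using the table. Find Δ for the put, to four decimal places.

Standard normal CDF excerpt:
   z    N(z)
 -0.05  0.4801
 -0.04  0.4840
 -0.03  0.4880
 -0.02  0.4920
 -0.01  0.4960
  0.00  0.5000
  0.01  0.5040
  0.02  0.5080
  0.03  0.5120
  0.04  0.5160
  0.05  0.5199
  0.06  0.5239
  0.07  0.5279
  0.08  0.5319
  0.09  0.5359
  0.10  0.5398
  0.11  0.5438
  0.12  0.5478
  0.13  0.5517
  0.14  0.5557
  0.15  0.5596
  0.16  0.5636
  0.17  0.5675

σ√T = 0.41·√0.6667 = 0.3348
d₁ = [ln(340/370) + (0.081 + 0.41²/2)·0.6667] / 0.3348 = [-0.0846 + 0.1100] / 0.3348 = 0.0761 ⇒ 0.08
N(d₁) = N(0.08) = 0.5319
Δ_put = N(d₁) − 1 = 0.5319 − 1 = -0.4681

-0.4681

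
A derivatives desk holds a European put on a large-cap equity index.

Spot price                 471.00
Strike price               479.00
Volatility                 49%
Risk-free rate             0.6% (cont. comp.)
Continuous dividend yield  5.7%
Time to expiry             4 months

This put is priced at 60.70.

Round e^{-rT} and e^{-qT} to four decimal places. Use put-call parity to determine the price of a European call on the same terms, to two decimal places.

44.80

exp(−qT) = exp(−0.057·0.3333) = 0.9812;  exp(−rT) = exp(−0.006·0.3333) = 0.9980
Put-call parity: C − P = S·e^(−qT) − K·e^(−rT) = 471·0.9812 − 479·0.9980 = 462.1452 − 478.0420 = -15.8968
C = P + (C − P) = 60.70 + (-15.8968) = 44.8032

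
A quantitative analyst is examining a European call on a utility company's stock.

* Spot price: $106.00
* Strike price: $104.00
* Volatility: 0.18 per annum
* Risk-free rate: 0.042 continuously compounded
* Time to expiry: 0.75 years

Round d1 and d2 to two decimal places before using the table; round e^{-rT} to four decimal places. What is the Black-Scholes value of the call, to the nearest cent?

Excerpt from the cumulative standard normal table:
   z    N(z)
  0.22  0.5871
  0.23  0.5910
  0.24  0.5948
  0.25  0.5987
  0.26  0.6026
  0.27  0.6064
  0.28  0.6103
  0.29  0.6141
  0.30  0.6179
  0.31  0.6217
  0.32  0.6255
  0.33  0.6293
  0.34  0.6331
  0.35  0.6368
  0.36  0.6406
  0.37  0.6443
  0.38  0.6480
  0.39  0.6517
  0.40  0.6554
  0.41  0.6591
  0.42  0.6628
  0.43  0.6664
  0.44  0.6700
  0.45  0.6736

T = 0.75;  σ√T = 0.1559
ln(S/K) + (r + σ²/2)T = ln(106/104) + (0.042 + 0.18²/2)·0.75 = 0.0190 + 0.0437 = 0.0627
d₁ = 0.0627 / 0.1559 = 0.4022 which rounds to 0.40
d₂ = d₁ − σ√T = 0.4022 − 0.1559 = 0.2463 which rounds to 0.25
e^(−rT) = e^(−0.042·0.75) = 0.9690
N(d₁) = N(0.40) = 0.6554;  N(d₂) = N(0.25) = 0.5987
C = 106·0.6554 − 104·0.9690·0.5987 = 69.4724 − 60.3346 = 9.1378

$9.14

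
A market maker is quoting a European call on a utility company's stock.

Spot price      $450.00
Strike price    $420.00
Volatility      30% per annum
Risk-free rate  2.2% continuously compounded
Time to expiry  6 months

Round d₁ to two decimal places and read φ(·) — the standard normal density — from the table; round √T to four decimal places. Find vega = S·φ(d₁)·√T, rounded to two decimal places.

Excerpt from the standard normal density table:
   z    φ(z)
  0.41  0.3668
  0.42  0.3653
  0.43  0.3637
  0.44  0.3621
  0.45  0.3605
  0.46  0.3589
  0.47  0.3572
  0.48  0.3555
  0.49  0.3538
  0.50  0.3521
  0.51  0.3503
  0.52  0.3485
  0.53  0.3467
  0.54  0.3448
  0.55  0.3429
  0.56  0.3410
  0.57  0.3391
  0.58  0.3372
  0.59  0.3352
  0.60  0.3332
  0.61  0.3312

σ√T = 0.3·√0.5 = 0.2121
ln(S/K) + (r + σ²/2)T = ln(450/420) + (0.022 + 0.3²/2)·0.5 = 0.0690 + 0.0335 = 0.1025
d₁ = 0.1025 / 0.2121 = 0.4832 ≈ 0.48
√T = √0.5 = 0.7071
φ(d₁) = φ(0.48) = 0.3555
vega = S·φ(d₁)·√T = 450·0.3555·0.7071 = 113.1183

113.12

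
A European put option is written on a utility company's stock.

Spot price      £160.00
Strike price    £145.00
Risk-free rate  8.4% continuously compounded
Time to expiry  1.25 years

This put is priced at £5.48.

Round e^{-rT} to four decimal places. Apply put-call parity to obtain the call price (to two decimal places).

exp(−rT) = exp(−0.084·1.25) = 0.9003
Put-call parity: C − P = S − K·e^(−rT) = 160 − 145·0.9003 = 160 − 130.5435 = 29.4565
C = P + (C − P) = 5.48 + (29.4565) = 34.9365

£34.94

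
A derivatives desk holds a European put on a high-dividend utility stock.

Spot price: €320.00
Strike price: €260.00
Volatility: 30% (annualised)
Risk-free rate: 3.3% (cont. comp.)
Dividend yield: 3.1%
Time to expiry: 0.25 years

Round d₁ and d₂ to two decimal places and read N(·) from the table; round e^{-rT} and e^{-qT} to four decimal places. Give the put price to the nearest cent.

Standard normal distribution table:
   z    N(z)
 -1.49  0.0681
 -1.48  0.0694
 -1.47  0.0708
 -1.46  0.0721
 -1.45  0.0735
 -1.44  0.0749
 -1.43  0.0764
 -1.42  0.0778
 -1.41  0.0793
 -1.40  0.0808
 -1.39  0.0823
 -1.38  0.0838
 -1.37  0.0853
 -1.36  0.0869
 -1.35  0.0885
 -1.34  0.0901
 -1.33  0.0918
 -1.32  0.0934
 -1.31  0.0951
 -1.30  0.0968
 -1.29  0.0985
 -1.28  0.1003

σ√T = 0.3·√0.25 = 0.1500
d₁ = [ln(320/260) + (0.033 − 0.031 + 0.3²/2)·0.25] / 0.1500 = [0.2076 + 0.0118] / 0.1500 = 1.4626 ⇒ 1.46
d₂ = d₁ − σ√T = 1.4626 − 0.1500 = 1.3126 ⇒ 1.31
e^(−qT) = e^(−0.031·0.25) = 0.9923;  e^(−rT) = e^(−0.033·0.25) = 0.9918
N(−d₂) = N(-1.31) = 0.0951;  N(−d₁) = N(-1.46) = 0.0721
P = 260·0.9918·0.0951 − 320·0.9923·0.0721 = 24.5232 − 22.8943 = 1.6289

€1.63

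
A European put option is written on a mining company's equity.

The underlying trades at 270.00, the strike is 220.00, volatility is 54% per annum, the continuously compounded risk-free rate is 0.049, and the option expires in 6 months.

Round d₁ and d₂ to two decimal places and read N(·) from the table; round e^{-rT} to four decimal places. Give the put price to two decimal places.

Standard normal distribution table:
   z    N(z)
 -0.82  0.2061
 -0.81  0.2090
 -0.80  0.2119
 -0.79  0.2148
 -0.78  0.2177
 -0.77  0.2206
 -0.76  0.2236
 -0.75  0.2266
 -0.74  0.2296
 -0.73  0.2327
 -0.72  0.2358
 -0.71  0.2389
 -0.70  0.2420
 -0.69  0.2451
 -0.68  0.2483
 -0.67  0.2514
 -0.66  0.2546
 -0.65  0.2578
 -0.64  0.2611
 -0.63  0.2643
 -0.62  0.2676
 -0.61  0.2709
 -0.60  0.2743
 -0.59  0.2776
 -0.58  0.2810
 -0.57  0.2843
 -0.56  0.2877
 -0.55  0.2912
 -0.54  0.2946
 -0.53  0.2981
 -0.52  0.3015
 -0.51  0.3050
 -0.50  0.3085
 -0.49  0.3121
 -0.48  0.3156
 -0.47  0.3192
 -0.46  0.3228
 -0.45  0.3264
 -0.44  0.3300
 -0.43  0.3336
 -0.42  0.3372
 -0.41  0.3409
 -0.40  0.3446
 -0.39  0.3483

σ√T = 0.54 × 0.7071 = 0.3818
d₁ = [ln(270/220) + (0.049 + 0.54²/2)·0.5] / 0.3818 = [0.2048 + 0.0974] / 0.3818 = 0.7914 ⇒ 0.79
d₂ = d₁ − σ√T = 0.7914 − 0.3818 = 0.4096 ⇒ 0.41
e^(−rT) = e^(−0.049·0.5) = 0.9758
N(−d₂) = N(-0.41) = 0.3409;  N(−d₁) = N(-0.79) = 0.2148
P = 220·0.9758·0.3409 − 270·0.2148 = 73.1830 − 57.9960 = 15.1870

15.19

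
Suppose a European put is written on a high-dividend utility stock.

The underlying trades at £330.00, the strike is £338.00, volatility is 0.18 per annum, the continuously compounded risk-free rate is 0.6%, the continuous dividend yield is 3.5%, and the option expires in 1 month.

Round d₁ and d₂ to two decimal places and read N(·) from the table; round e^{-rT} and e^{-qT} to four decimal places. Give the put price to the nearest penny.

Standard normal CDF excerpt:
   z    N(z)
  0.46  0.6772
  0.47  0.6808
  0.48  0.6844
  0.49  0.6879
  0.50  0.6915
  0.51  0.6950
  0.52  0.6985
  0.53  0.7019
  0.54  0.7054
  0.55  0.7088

σ√T = 0.18·√0.08333 = 0.0520
d₁ = [ln(330/338) + (0.006 − 0.035 + ½·0.18²)·0.08333] / (σ√T) = (-0.0240 − 0.0011) / 0.0520 = -0.4815 which rounds to -0.48
d₂ = -0.4815 − 0.0520 = -0.5335 which rounds to -0.53
e^(−qT) = e^(−0.035·0.08333) = 0.9971;  e^(−rT) = e^(−0.006·0.08333) = 0.9995
P = 338·0.9995·N(0.53) − 330·0.9971·N(0.48) = 338·0.9995·0.7019 − 330·0.9971·0.6844 = 237.1236 − 225.1970 = 11.9265

£11.93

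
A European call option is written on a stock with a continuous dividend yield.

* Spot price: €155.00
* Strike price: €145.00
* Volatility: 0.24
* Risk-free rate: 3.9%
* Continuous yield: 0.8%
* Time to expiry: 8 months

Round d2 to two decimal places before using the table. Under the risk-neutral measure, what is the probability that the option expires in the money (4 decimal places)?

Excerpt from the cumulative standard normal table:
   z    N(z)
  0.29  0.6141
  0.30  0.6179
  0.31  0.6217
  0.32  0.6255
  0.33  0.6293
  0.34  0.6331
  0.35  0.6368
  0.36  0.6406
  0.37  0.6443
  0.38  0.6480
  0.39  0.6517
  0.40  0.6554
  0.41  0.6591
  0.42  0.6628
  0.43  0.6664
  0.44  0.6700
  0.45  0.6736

0.6368

T = 0.6667;  σ√T = 0.1960
d₁ = [ln(155/145) + (0.039 − 0.008 + 0.24²/2)·0.6667] / 0.1960 = [0.0667 + 0.0399] / 0.1960 = 0.5438 ⇒ 0.54
d₂ = d₁ − σ√T = 0.5438 − 0.1960 = 0.3478 ⇒ 0.35
Pr(exercise) under Q = N(d₂) = 0.6368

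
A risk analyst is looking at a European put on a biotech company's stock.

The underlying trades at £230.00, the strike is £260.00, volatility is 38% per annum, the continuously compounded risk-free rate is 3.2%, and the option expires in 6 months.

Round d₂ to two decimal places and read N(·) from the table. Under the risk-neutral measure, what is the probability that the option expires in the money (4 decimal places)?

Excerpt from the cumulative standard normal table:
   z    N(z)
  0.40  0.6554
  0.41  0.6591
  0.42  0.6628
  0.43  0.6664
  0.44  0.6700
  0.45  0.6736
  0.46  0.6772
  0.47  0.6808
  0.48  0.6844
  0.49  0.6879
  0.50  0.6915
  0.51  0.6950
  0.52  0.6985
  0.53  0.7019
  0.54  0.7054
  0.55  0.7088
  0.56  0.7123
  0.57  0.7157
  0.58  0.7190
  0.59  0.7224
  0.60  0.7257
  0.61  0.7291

σ√T = 0.38 × 0.7071 = 0.2687
d₁ = [ln(230/260) + (0.032 + 0.38²/2)·0.5] / 0.2687 = [-0.1226 + 0.0521] / 0.2687 = -0.2624 ⇒ -0.26
d₂ = d₁ − σ√T = -0.2624 − 0.2687 = -0.5311 ⇒ -0.53
Pr(exercise) under Q = N(−d₂) = N(0.53) = 0.7019

0.7019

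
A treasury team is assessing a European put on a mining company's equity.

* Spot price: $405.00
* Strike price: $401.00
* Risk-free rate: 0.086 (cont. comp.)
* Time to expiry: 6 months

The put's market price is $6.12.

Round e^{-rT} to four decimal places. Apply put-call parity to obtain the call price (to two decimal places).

$27.00

exp(−rT) = exp(−0.086·0.5) = 0.9579
Put-call parity: C − P = S − K·e^(−rT) = 405 − 401·0.9579 = 405 − 384.1179 = 20.8821
C = P + (C − P) = 6.12 + (20.8821) = 27.0021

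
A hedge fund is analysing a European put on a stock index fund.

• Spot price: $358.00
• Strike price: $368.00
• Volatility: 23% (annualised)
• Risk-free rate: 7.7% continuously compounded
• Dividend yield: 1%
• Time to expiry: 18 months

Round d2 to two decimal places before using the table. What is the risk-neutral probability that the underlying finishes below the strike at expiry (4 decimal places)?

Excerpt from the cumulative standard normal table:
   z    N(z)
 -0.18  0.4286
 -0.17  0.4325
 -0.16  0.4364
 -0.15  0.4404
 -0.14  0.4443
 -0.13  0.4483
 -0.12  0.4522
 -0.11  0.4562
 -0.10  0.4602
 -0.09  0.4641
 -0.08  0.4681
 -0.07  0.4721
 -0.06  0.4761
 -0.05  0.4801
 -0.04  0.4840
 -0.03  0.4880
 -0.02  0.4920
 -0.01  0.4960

σ√T = 0.23·√1.5 = 0.2817
d₁ = [ln(358/368) + (0.077 − 0.01 + 0.23²/2)·1.5] / 0.2817 = [-0.0275 + 0.1402] / 0.2817 = 0.3998 → 0.40
d₂ = d₁ − σ√T = 0.3998 − 0.2817 = 0.1181 → 0.12
Risk-neutral Pr[S_T < K] = N(−d₂) = N(-0.12) = 0.4522

0.4522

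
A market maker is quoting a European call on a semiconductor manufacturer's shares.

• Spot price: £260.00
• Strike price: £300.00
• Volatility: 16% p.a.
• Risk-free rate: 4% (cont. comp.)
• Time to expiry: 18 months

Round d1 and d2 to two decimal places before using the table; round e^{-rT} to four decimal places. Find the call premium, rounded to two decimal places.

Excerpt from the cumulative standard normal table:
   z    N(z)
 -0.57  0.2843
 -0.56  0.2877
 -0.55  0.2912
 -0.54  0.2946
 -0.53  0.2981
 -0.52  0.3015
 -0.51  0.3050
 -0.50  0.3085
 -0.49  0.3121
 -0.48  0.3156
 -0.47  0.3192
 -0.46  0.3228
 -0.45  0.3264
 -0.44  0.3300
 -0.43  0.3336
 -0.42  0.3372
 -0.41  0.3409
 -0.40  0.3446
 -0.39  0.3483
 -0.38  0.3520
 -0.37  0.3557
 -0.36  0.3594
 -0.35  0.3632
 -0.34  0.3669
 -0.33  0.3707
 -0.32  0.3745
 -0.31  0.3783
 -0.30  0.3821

£11.20

T = 1.5;  σ√T = 0.1960
d₁ = [ln(260/300) + (0.04 + 0.16²/2)·1.5] / 0.1960 = [-0.1431 + 0.0792] / 0.1960 = -0.3261 ⇒ -0.33
d₂ = d₁ − σ√T = -0.3261 − 0.1960 = -0.5221 ⇒ -0.52
exp(−rT) = exp(−0.04·1.5) = 0.9418
C = 260·N(-0.33) − 300·0.9418·N(-0.52) = 260·0.3707 − 300·0.9418·0.3015 = 96.3820 − 85.1858 = 11.1962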